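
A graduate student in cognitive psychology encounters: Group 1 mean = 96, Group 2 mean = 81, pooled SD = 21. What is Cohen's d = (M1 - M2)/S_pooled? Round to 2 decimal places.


Cohen's d = (M1 - M2) / S_pooled
= (96 - 81) / 21
= 15 / 21
= 0.71


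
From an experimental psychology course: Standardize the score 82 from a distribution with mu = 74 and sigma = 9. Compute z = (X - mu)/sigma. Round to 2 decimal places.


z = (X - mu) / sigma
= (82 - 74) / 9
= 8 / 9
= 0.89


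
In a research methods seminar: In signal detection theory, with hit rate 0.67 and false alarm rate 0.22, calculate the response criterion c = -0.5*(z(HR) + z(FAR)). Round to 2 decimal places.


c = -0.5 * (z(HR) + z(FAR))
z(0.67) = 0.4399
z(0.22) = -0.7722
c = -0.5 * (0.4399 + -0.7722)
= -0.5 * -0.3323
= 0.17


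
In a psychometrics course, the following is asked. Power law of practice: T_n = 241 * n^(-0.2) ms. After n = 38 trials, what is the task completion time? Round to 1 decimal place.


T_n = 241 * 38^(-0.2)
38^(-0.2) = 0.483107
T_n = 241 * 0.483107
= 116.4 ms


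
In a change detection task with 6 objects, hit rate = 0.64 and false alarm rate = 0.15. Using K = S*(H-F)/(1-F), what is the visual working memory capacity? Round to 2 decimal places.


K = S * (H - F) / (1 - F)
H - F = 0.49
1 - F = 0.85
K = 6 * 0.49 / 0.85
= 3.46


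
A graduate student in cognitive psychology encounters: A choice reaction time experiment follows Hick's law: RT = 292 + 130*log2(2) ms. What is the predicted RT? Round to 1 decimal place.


RT = 292 + 130 * log2(2)
log2(2) = 1.0
RT = 292 + 130 * 1.0
= 292 + 130.0
= 422.0 ms


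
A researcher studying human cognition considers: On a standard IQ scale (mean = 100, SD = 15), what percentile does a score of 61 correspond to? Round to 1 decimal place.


z = (IQ - mean) / SD
z = (61 - 100) / 15 = -2.6
Percentile = Phi(-2.6) * 100
Phi(-2.6) = 0.004661
= 0.5


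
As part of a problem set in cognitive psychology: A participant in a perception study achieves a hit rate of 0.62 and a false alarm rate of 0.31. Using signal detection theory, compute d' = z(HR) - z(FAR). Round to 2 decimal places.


d' = z(HR) - z(FAR)
z(0.62) = 0.3055
z(0.31) = -0.4959
d' = 0.3055 - -0.4959
= 0.80


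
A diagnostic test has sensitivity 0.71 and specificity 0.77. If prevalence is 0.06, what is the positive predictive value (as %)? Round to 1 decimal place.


PPV = (sens * prev) / (sens * prev + (1-spec) * (1-prev))
Numerator = 0.71 * 0.06 = 0.0426
P(positive and no disease) = (1 - spec) * (1 - prev) = (1 - 0.77) * (1 - 0.06) = 0.2162
Denominator = 0.0426 + 0.2162 = 0.2588
PPV = 0.0426 / 0.2588 = 0.164606
As percentage = 16.5


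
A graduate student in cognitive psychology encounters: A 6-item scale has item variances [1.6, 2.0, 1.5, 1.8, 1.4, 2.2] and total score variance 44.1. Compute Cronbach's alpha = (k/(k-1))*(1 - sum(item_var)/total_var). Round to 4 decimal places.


alpha = (k/(k-1)) * (1 - sum(s_i^2)/s_total^2)
sum(item variances) = 10.5
k/(k-1) = 6/5 = 1.2
1 - 10.5/44.1 = 1 - 0.238095 = 0.761905
alpha = 1.2 * 0.761905
= 0.9143


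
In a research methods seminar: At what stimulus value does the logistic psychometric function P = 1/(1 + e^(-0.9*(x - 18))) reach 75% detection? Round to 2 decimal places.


At P = 0.75: 0.75 = 1/(1 + e^(-k*(x-x0)))
Solving: e^(-k*(x-x0)) = 1/3
x = x0 + ln(3)/k
ln(3) = 1.0986
x = 18 + 1.0986/0.9
= 18 + 1.2207
= 19.22


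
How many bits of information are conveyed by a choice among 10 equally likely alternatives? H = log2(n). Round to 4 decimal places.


H = log2(n)
H = log2(10)
= 3.3219


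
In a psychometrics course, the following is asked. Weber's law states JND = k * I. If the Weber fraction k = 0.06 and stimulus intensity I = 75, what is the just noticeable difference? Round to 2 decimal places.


JND = k * I
JND = 0.06 * 75
= 4.50


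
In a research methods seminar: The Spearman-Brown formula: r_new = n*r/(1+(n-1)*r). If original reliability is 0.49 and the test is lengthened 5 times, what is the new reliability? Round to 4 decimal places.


r_new = n*r / (1 + (n-1)*r)
Numerator = 5 * 0.49 = 2.45
Denominator = 1 + 4 * 0.49 = 2.96
r_new = 2.45 / 2.96
= 0.8277


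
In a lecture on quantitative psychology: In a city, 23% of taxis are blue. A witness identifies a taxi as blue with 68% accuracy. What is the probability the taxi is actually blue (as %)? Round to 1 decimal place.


P(blue | says blue) = P(says blue | blue)*P(blue) / [P(says blue | blue)*P(blue) + P(says blue | not blue)*P(not blue)]
Numerator = 0.68 * 0.23 = 0.1564
False identification = 0.32 * 0.77 = 0.2464
P = 0.1564 / (0.1564 + 0.2464)
= 0.1564 / 0.4028
As percentage = 38.8


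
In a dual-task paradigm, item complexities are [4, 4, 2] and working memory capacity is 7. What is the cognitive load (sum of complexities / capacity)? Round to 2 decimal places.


Total complexity = 4 + 4 + 2 = 10
Load = total / capacity = 10 / 7
= 1.43


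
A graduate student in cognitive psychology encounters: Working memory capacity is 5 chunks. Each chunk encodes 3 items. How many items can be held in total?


Total items = chunks * items_per_chunk
= 5 * 3
= 15


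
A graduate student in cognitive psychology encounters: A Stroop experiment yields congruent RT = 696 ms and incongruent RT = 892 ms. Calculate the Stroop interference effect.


Stroop effect = RT(incongruent) - RT(congruent)
= 892 - 696
= 196 ms


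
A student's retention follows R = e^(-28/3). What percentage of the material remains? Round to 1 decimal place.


R = e^(-t/S)
-t/S = -28/3 = -9.333333
R = e^(-9.333333) = 8.8e-05
Percentage = 8.8e-05 * 100
= 0.0


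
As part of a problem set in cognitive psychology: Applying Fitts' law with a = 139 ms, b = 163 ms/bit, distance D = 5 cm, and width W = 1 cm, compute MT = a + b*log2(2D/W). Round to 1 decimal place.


MT = 139 + 163 * log2(2*5/1)
2D/W = 10.0
log2(10.0) = 3.3219
MT = 139 + 163 * 3.3219
= 680.5 ms


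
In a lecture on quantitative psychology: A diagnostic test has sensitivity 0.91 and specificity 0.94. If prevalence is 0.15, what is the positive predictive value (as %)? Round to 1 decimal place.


PPV = (sens * prev) / (sens * prev + (1-spec) * (1-prev))
Numerator = 0.91 * 0.15 = 0.1365
P(positive and no disease) = (1 - spec) * (1 - prev) = (1 - 0.94) * (1 - 0.15) = 0.051
Denominator = 0.1365 + 0.051 = 0.1875
PPV = 0.1365 / 0.1875 = 0.728
As percentage = 72.8


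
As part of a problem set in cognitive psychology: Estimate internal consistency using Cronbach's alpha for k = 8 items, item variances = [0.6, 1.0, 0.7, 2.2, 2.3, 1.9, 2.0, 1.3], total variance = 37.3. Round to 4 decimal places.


alpha = (k/(k-1)) * (1 - sum(s_i^2)/s_total^2)
sum(item variances) = 12.0
k/(k-1) = 8/7 = 1.142857
1 - 12.0/37.3 = 1 - 0.321716 = 0.678284
alpha = 1.142857 * 0.678284
= 0.7752


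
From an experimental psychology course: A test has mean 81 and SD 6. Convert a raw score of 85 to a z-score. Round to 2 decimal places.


z = (X - mu) / sigma
= (85 - 81) / 6
= 4 / 6
= 0.67


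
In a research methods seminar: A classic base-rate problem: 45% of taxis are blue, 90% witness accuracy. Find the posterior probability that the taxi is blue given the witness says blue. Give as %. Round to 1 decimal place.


P(blue | says blue) = P(says blue | blue)*P(blue) / [P(says blue | blue)*P(blue) + P(says blue | not blue)*P(not blue)]
Numerator = 0.9 * 0.45 = 0.405
False identification = 0.1 * 0.55 = 0.055
P = 0.405 / (0.405 + 0.055)
= 0.405 / 0.46
As percentage = 88.0


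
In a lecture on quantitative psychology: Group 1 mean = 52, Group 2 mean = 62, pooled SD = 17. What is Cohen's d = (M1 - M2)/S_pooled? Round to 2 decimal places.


Cohen's d = (M1 - M2) / S_pooled
= (52 - 62) / 17
= -10 / 17
= -0.59


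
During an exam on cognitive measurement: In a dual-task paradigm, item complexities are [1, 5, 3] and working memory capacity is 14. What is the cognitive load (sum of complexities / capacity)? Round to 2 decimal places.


Total complexity = 1 + 5 + 3 = 9
Load = total / capacity = 9 / 14
= 0.64


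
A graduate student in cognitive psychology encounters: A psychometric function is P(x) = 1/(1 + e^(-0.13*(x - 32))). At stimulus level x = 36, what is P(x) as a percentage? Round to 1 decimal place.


P(x) = 1/(1 + e^(-0.13*(36 - 32)))
Exponent = -0.13 * 4 = -0.52
e^(-0.52) = 0.594521
P = 1/(1 + 0.594521) = 0.627148
Percentage = 62.7


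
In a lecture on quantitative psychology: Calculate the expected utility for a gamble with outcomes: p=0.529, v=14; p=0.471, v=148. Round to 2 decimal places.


EU = sum(p_i * v_i)
0.529 * 14 = 7.406
0.471 * 148 = 69.708
EU = 7.406 + 69.708
= 77.11


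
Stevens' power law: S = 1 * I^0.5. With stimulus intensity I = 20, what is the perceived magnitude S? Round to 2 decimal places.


S = 1 * 20^0.5
20^0.5 = 4.4721
S = 1 * 4.4721
= 4.47


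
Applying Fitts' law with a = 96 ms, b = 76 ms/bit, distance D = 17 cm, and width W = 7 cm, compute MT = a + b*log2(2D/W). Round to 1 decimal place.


MT = 96 + 76 * log2(2*17/7)
2D/W = 4.857143
log2(4.857143) = 2.2801
MT = 96 + 76 * 2.2801
= 269.3 ms


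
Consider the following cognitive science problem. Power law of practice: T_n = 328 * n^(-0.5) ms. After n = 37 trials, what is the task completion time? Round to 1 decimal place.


T_n = 328 * 37^(-0.5)
37^(-0.5) = 0.164399
T_n = 328 * 0.164399
= 53.9 ms


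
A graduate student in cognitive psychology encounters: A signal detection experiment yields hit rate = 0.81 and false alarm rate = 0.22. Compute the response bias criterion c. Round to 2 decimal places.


c = -0.5 * (z(HR) + z(FAR))
z(0.81) = 0.8779
z(0.22) = -0.7722
c = -0.5 * (0.8779 + -0.7722)
= -0.5 * 0.1057
= -0.05


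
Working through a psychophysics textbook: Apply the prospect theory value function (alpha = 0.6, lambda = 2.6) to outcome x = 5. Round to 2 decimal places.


Since x = 5 >= 0, use v(x) = x^0.6
5^0.6 = 2.6265
v(5) = 2.63


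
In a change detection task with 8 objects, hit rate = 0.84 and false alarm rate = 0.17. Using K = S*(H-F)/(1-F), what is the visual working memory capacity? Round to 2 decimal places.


K = S * (H - F) / (1 - F)
H - F = 0.67
1 - F = 0.83
K = 8 * 0.67 / 0.83
= 6.46


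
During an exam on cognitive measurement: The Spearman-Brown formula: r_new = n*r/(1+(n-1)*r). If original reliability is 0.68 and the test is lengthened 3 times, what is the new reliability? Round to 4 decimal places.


r_new = n*r / (1 + (n-1)*r)
Numerator = 3 * 0.68 = 2.04
Denominator = 1 + 2 * 0.68 = 2.36
r_new = 2.04 / 2.36
= 0.8644


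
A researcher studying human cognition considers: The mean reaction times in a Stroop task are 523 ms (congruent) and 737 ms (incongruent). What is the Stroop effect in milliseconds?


Stroop effect = RT(incongruent) - RT(congruent)
= 737 - 523
= 214 ms


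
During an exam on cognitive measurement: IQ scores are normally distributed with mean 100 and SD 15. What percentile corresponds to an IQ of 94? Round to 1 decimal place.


z = (IQ - mean) / SD
z = (94 - 100) / 15 = -0.4
Percentile = Phi(-0.4) * 100
Phi(-0.4) = 0.344578
= 34.5


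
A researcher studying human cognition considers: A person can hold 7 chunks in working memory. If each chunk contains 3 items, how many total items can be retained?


Total items = chunks * items_per_chunk
= 7 * 3
= 21


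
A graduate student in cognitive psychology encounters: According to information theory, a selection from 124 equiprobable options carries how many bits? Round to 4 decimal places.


H = log2(n)
H = log2(124)
= 6.9542


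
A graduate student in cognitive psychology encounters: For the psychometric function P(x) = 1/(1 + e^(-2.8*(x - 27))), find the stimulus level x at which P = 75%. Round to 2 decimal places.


At P = 0.75: 0.75 = 1/(1 + e^(-k*(x-x0)))
Solving: e^(-k*(x-x0)) = 1/3
x = x0 + ln(3)/k
ln(3) = 1.0986
x = 27 + 1.0986/2.8
= 27 + 0.3924
= 27.39


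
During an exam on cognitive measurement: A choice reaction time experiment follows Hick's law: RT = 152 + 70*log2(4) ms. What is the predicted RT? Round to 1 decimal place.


RT = 152 + 70 * log2(4)
log2(4) = 2.0
RT = 152 + 70 * 2.0
= 152 + 140.0
= 292.0 ms


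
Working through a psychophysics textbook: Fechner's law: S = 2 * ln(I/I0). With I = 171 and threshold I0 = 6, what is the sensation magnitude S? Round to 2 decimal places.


S = 2 * ln(171/6)
I/I0 = 28.5
ln(28.5) = 3.3499
S = 2 * 3.3499
= 6.70


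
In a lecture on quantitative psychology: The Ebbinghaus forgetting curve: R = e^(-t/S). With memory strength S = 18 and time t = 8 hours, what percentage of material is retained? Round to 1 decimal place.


R = e^(-t/S)
-t/S = -8/18 = -0.444444
R = e^(-0.444444) = 0.641181
Percentage = 0.641181 * 100
= 64.1


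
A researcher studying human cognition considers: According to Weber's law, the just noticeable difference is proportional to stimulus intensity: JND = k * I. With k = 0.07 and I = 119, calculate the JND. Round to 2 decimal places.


JND = k * I
JND = 0.07 * 119
= 8.33


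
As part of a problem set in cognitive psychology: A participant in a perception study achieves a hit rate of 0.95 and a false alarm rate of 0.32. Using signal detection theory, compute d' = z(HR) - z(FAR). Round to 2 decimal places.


d' = z(HR) - z(FAR)
z(0.95) = 1.6449
z(0.32) = -0.4677
d' = 1.6449 - -0.4677
= 2.11


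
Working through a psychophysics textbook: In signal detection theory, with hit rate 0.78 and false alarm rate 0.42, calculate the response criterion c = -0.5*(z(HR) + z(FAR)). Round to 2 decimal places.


c = -0.5 * (z(HR) + z(FAR))
z(0.78) = 0.7722
z(0.42) = -0.2019
c = -0.5 * (0.7722 + -0.2019)
= -0.5 * 0.5703
= -0.29


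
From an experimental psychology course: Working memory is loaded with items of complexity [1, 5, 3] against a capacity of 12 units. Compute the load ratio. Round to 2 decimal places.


Total complexity = 1 + 5 + 3 = 9
Load = total / capacity = 9 / 12
= 0.75


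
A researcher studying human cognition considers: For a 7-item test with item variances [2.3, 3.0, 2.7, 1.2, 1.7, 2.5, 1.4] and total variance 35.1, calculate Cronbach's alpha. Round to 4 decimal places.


alpha = (k/(k-1)) * (1 - sum(s_i^2)/s_total^2)
sum(item variances) = 14.8
k/(k-1) = 7/6 = 1.166667
1 - 14.8/35.1 = 1 - 0.421652 = 0.578348
alpha = 1.166667 * 0.578348
= 0.6747


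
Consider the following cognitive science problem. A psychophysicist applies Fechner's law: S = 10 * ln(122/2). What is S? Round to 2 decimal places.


S = 10 * ln(122/2)
I/I0 = 61.0
ln(61.0) = 4.1109
S = 10 * 4.1109
= 41.11


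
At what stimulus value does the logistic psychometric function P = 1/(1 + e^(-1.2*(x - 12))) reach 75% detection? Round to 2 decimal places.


At P = 0.75: 0.75 = 1/(1 + e^(-k*(x-x0)))
Solving: e^(-k*(x-x0)) = 1/3
x = x0 + ln(3)/k
ln(3) = 1.0986
x = 12 + 1.0986/1.2
= 12 + 0.9155
= 12.92


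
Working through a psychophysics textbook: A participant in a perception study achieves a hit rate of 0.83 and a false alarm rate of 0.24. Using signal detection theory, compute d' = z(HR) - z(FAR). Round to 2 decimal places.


d' = z(HR) - z(FAR)
z(0.83) = 0.9542
z(0.24) = -0.7063
d' = 0.9542 - -0.7063
= 1.66


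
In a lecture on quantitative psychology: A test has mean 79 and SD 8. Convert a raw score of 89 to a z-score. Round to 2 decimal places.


z = (X - mu) / sigma
= (89 - 79) / 8
= 10 / 8
= 1.25


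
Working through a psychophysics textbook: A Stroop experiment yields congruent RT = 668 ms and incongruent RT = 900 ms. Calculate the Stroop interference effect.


Stroop effect = RT(incongruent) - RT(congruent)
= 900 - 668
= 232 ms


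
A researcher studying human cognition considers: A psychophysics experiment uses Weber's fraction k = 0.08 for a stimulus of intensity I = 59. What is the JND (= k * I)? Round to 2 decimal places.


JND = k * I
JND = 0.08 * 59
= 4.72


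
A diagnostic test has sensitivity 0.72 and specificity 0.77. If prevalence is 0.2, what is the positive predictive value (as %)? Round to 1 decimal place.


PPV = (sens * prev) / (sens * prev + (1-spec) * (1-prev))
Numerator = 0.72 * 0.2 = 0.144
P(positive and no disease) = (1 - spec) * (1 - prev) = (1 - 0.77) * (1 - 0.2) = 0.184
Denominator = 0.144 + 0.184 = 0.328
PPV = 0.144 / 0.328 = 0.439024
As percentage = 43.9


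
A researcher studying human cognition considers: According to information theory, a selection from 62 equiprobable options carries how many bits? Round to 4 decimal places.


H = log2(n)
H = log2(62)
= 5.9542


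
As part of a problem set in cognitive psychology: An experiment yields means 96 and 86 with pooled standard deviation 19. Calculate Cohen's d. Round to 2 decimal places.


Cohen's d = (M1 - M2) / S_pooled
= (96 - 86) / 19
= 10 / 19
= 0.53


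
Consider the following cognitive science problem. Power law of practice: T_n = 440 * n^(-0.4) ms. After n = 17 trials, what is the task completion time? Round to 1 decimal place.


T_n = 440 * 17^(-0.4)
17^(-0.4) = 0.321974
T_n = 440 * 0.321974
= 141.7 ms


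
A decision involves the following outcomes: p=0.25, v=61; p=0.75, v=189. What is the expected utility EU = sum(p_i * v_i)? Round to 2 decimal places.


EU = sum(p_i * v_i)
0.25 * 61 = 15.25
0.75 * 189 = 141.75
EU = 15.25 + 141.75
= 157.00


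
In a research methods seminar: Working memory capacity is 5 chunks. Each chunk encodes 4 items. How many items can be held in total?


Total items = chunks * items_per_chunk
= 5 * 4
= 20


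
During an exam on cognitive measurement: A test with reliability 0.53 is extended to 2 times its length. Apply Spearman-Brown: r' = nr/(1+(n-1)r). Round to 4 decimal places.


r_new = n*r / (1 + (n-1)*r)
Numerator = 2 * 0.53 = 1.06
Denominator = 1 + 1 * 0.53 = 1.53
r_new = 1.06 / 1.53
= 0.6928


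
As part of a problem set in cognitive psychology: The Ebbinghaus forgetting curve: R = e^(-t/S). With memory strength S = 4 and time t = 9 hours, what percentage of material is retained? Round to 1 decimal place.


R = e^(-t/S)
-t/S = -9/4 = -2.25
R = e^(-2.25) = 0.105399
Percentage = 0.105399 * 100
= 10.5


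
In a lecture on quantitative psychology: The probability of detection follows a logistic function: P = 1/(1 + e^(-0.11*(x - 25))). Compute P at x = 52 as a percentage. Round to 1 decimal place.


P(x) = 1/(1 + e^(-0.11*(52 - 25)))
Exponent = -0.11 * 27 = -2.97
e^(-2.97) = 0.051303
P = 1/(1 + 0.051303) = 0.951201
Percentage = 95.1


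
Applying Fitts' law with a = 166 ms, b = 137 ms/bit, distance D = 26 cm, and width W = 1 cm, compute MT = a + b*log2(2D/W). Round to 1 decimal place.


MT = 166 + 137 * log2(2*26/1)
2D/W = 52.0
log2(52.0) = 5.7004
MT = 166 + 137 * 5.7004
= 947.0 ms


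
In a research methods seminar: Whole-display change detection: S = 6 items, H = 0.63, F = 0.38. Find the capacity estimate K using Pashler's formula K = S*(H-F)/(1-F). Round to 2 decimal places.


K = S * (H - F) / (1 - F)
H - F = 0.25
1 - F = 0.62
K = 6 * 0.25 / 0.62
= 2.42


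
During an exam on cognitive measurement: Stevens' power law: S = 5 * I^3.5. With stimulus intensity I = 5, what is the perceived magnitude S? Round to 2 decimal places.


S = 5 * 5^3.5
5^3.5 = 279.5085
S = 5 * 279.5085
= 1397.54


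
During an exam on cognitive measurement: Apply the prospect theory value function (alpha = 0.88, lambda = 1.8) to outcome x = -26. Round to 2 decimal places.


Since x = -26 < 0, use v(x) = -lambda*(-x)^alpha
(-x) = 26
26^0.88 = 17.5864
v(-26) = -1.8 * 17.5864
= -31.66


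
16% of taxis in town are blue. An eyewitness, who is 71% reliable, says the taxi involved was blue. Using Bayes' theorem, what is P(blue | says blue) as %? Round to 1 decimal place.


P(blue | says blue) = P(says blue | blue)*P(blue) / [P(says blue | blue)*P(blue) + P(says blue | not blue)*P(not blue)]
Numerator = 0.71 * 0.16 = 0.1136
False identification = 0.29 * 0.84 = 0.2436
P = 0.1136 / (0.1136 + 0.2436)
= 0.1136 / 0.3572
As percentage = 31.8


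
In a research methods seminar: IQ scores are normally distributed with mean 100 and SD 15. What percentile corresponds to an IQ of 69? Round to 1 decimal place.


z = (IQ - mean) / SD
z = (69 - 100) / 15 = -2.0667
Percentile = Phi(-2.0667) * 100
Phi(-2.0667) = 0.019381
= 1.9


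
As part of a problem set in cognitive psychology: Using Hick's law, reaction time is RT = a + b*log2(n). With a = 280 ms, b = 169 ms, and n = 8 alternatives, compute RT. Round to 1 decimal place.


RT = 280 + 169 * log2(8)
log2(8) = 3.0
RT = 280 + 169 * 3.0
= 280 + 507.0
= 787.0 ms


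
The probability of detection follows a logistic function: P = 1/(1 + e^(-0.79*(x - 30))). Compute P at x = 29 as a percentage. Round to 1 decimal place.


P(x) = 1/(1 + e^(-0.79*(29 - 30)))
Exponent = -0.79 * -1 = 0.79
e^(0.79) = 2.203396
P = 1/(1 + 2.203396) = 0.312169
Percentage = 31.2


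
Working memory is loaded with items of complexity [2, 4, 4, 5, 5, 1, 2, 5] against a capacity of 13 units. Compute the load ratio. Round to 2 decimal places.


Total complexity = 2 + 4 + 4 + 5 + 5 + 1 + 2 + 5 = 28
Load = total / capacity = 28 / 13
= 2.15


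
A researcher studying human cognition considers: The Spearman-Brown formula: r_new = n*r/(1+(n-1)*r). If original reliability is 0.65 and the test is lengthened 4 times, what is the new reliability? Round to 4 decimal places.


r_new = n*r / (1 + (n-1)*r)
Numerator = 4 * 0.65 = 2.6
Denominator = 1 + 3 * 0.65 = 2.95
r_new = 2.6 / 2.95
= 0.8814


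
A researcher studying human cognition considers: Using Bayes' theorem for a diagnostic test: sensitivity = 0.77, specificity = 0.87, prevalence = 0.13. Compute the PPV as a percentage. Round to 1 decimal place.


PPV = (sens * prev) / (sens * prev + (1-spec) * (1-prev))
Numerator = 0.77 * 0.13 = 0.1001
P(positive and no disease) = (1 - spec) * (1 - prev) = (1 - 0.87) * (1 - 0.13) = 0.1131
Denominator = 0.1001 + 0.1131 = 0.2132
PPV = 0.1001 / 0.2132 = 0.469512
As percentage = 47.0


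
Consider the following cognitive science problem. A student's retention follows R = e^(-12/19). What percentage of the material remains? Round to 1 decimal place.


R = e^(-t/S)
-t/S = -12/19 = -0.631579
R = e^(-0.631579) = 0.531752
Percentage = 0.531752 * 100
= 53.2


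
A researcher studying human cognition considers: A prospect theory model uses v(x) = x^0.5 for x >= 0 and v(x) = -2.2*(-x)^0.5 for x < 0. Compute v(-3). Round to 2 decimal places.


Since x = -3 < 0, use v(x) = -lambda*(-x)^alpha
(-x) = 3
3^0.5 = 1.7321
v(-3) = -2.2 * 1.7321
= -3.81


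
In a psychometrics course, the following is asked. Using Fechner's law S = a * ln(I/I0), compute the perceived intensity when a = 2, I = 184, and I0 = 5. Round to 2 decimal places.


S = 2 * ln(184/5)
I/I0 = 36.8
ln(36.8) = 3.6055
S = 2 * 3.6055
= 7.21


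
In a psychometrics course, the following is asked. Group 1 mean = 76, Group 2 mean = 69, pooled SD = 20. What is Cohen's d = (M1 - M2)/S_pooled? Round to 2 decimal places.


Cohen's d = (M1 - M2) / S_pooled
= (76 - 69) / 20
= 7 / 20
= 0.35


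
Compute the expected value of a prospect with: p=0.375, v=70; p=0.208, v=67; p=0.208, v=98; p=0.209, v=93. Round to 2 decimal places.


EU = sum(p_i * v_i)
0.375 * 70 = 26.25
0.208 * 67 = 13.936
0.208 * 98 = 20.384
0.209 * 93 = 19.437
EU = 26.25 + 13.936 + 20.384 + 19.437
= 80.01


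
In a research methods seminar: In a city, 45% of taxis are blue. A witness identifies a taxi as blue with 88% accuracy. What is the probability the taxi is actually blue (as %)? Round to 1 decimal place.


P(blue | says blue) = P(says blue | blue)*P(blue) / [P(says blue | blue)*P(blue) + P(says blue | not blue)*P(not blue)]
Numerator = 0.88 * 0.45 = 0.396
False identification = 0.12 * 0.55 = 0.066
P = 0.396 / (0.396 + 0.066)
= 0.396 / 0.462
As percentage = 85.7


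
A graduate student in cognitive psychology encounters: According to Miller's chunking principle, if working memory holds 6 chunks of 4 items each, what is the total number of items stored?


Total items = chunks * items_per_chunk
= 6 * 4
= 24


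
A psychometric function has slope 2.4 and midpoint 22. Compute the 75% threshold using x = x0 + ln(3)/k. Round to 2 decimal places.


At P = 0.75: 0.75 = 1/(1 + e^(-k*(x-x0)))
Solving: e^(-k*(x-x0)) = 1/3
x = x0 + ln(3)/k
ln(3) = 1.0986
x = 22 + 1.0986/2.4
= 22 + 0.4578
= 22.46


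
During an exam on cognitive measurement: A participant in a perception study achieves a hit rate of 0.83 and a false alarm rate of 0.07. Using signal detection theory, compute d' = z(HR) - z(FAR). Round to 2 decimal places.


d' = z(HR) - z(FAR)
z(0.83) = 0.9542
z(0.07) = -1.4758
d' = 0.9542 - -1.4758
= 2.43


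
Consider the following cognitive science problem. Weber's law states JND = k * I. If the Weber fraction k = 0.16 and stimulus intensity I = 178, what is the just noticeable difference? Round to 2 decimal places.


JND = k * I
JND = 0.16 * 178
= 28.48


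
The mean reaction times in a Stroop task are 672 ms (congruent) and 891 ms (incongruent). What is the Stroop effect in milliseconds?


Stroop effect = RT(incongruent) - RT(congruent)
= 891 - 672
= 219 ms


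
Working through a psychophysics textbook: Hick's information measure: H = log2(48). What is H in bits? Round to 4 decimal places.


H = log2(n)
H = log2(48)
= 5.5850


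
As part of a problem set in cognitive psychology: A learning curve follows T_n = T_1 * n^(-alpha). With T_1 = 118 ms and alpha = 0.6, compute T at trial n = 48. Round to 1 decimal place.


T_n = 118 * 48^(-0.6)
48^(-0.6) = 0.098007
T_n = 118 * 0.098007
= 11.6 ms


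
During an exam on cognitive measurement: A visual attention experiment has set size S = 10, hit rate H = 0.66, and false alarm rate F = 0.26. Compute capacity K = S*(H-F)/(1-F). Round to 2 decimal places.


K = S * (H - F) / (1 - F)
H - F = 0.4
1 - F = 0.74
K = 10 * 0.4 / 0.74
= 5.41


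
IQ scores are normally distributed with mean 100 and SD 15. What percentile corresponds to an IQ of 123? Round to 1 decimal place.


z = (IQ - mean) / SD
z = (123 - 100) / 15 = 1.5333
Percentile = Phi(1.5333) * 100
Phi(1.5333) = 0.937399
= 93.7


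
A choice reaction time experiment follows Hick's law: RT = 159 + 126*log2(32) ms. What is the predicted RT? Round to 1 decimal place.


RT = 159 + 126 * log2(32)
log2(32) = 5.0
RT = 159 + 126 * 5.0
= 159 + 630.0
= 789.0 ms


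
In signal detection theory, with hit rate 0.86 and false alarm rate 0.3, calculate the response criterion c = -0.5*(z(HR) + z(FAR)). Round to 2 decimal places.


c = -0.5 * (z(HR) + z(FAR))
z(0.86) = 1.0803
z(0.3) = -0.5244
c = -0.5 * (1.0803 + -0.5244)
= -0.5 * 0.5559
= -0.28


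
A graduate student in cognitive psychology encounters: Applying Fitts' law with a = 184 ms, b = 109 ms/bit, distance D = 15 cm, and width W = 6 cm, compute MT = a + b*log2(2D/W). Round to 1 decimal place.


MT = 184 + 109 * log2(2*15/6)
2D/W = 5.0
log2(5.0) = 2.3219
MT = 184 + 109 * 2.3219
= 437.1 ms


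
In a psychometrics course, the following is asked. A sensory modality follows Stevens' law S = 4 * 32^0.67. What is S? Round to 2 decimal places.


S = 4 * 32^0.67
32^0.67 = 10.1965
S = 4 * 10.1965
= 40.79


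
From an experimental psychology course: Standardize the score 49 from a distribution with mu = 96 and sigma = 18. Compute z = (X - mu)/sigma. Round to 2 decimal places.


z = (X - mu) / sigma
= (49 - 96) / 18
= -47 / 18
= -2.61


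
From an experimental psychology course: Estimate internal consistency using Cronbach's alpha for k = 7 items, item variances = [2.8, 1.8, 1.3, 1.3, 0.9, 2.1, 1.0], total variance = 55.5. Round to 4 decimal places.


alpha = (k/(k-1)) * (1 - sum(s_i^2)/s_total^2)
sum(item variances) = 11.2
k/(k-1) = 7/6 = 1.166667
1 - 11.2/55.5 = 1 - 0.201802 = 0.798198
alpha = 1.166667 * 0.798198
= 0.9312


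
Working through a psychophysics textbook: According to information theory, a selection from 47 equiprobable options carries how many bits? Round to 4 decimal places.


H = log2(n)
H = log2(47)
= 5.5546


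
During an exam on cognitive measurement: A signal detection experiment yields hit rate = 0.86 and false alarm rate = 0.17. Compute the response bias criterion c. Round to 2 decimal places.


c = -0.5 * (z(HR) + z(FAR))
z(0.86) = 1.0803
z(0.17) = -0.9542
c = -0.5 * (1.0803 + -0.9542)
= -0.5 * 0.1261
= -0.06


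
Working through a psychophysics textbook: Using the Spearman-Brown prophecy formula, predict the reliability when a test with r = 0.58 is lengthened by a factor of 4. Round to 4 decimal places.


r_new = n*r / (1 + (n-1)*r)
Numerator = 4 * 0.58 = 2.32
Denominator = 1 + 3 * 0.58 = 2.74
r_new = 2.32 / 2.74
= 0.8467


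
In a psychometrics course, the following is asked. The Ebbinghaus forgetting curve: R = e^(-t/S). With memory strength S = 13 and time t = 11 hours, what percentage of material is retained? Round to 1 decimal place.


R = e^(-t/S)
-t/S = -11/13 = -0.846154
R = e^(-0.846154) = 0.429062
Percentage = 0.429062 * 100
= 42.9


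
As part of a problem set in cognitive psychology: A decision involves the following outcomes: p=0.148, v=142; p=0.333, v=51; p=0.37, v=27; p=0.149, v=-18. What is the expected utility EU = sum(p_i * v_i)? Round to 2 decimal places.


EU = sum(p_i * v_i)
0.148 * 142 = 21.016
0.333 * 51 = 16.983
0.37 * 27 = 9.99
0.149 * -18 = -2.682
EU = 21.016 + 16.983 + 9.99 + -2.682
= 45.31


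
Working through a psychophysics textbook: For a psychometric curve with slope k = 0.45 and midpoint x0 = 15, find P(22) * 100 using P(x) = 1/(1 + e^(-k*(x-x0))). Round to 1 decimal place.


P(x) = 1/(1 + e^(-0.45*(22 - 15)))
Exponent = -0.45 * 7 = -3.15
e^(-3.15) = 0.042852
P = 1/(1 + 0.042852) = 0.958909
Percentage = 95.9


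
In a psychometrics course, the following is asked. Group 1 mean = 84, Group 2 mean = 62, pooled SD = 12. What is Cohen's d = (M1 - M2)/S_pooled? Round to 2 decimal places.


Cohen's d = (M1 - M2) / S_pooled
= (84 - 62) / 12
= 22 / 12
= 1.83


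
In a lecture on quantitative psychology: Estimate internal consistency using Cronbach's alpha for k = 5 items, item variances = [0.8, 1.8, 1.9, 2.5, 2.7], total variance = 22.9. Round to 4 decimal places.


alpha = (k/(k-1)) * (1 - sum(s_i^2)/s_total^2)
sum(item variances) = 9.7
k/(k-1) = 5/4 = 1.25
1 - 9.7/22.9 = 1 - 0.423581 = 0.576419
alpha = 1.25 * 0.576419
= 0.7205


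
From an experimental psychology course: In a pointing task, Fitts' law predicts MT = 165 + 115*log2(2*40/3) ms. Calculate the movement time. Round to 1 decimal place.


MT = 165 + 115 * log2(2*40/3)
2D/W = 26.666667
log2(26.666667) = 4.737
MT = 165 + 115 * 4.737
= 709.8 ms


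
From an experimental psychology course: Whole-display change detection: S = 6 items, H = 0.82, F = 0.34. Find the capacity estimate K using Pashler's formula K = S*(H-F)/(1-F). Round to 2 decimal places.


K = S * (H - F) / (1 - F)
H - F = 0.48
1 - F = 0.66
K = 6 * 0.48 / 0.66
= 4.36


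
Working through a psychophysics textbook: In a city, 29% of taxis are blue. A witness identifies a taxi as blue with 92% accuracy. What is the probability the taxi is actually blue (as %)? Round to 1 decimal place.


P(blue | says blue) = P(says blue | blue)*P(blue) / [P(says blue | blue)*P(blue) + P(says blue | not blue)*P(not blue)]
Numerator = 0.92 * 0.29 = 0.2668
False identification = 0.08 * 0.71 = 0.0568
P = 0.2668 / (0.2668 + 0.0568)
= 0.2668 / 0.3236
As percentage = 82.4


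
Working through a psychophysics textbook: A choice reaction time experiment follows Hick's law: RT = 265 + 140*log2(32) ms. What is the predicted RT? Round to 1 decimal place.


RT = 265 + 140 * log2(32)
log2(32) = 5.0
RT = 265 + 140 * 5.0
= 265 + 700.0
= 965.0 ms


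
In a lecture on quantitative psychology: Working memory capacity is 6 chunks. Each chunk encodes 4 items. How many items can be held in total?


Total items = chunks * items_per_chunk
= 6 * 4
= 24


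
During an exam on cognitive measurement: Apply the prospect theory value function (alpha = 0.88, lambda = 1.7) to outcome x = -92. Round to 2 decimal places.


Since x = -92 < 0, use v(x) = -lambda*(-x)^alpha
(-x) = 92
92^0.88 = 53.4728
v(-92) = -1.7 * 53.4728
= -90.90


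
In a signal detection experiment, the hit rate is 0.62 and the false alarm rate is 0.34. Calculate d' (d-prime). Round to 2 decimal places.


d' = z(HR) - z(FAR)
z(0.62) = 0.3055
z(0.34) = -0.4125
d' = 0.3055 - -0.4125
= 0.72


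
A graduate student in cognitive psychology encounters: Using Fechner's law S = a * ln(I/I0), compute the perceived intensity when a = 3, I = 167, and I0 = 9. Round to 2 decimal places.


S = 3 * ln(167/9)
I/I0 = 18.555556
ln(18.555556) = 2.9208
S = 3 * 2.9208
= 8.76


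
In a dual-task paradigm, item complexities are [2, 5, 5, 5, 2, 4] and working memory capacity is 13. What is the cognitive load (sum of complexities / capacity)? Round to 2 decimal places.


Total complexity = 2 + 5 + 5 + 5 + 2 + 4 = 23
Load = total / capacity = 23 / 13
= 1.77


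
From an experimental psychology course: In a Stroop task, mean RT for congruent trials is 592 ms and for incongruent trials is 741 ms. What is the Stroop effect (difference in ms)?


Stroop effect = RT(incongruent) - RT(congruent)
= 741 - 592
= 149 ms


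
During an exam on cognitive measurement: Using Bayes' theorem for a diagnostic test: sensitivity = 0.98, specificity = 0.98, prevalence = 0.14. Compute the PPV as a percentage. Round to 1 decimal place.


PPV = (sens * prev) / (sens * prev + (1-spec) * (1-prev))
Numerator = 0.98 * 0.14 = 0.1372
P(positive and no disease) = (1 - spec) * (1 - prev) = (1 - 0.98) * (1 - 0.14) = 0.0172
Denominator = 0.1372 + 0.0172 = 0.1544
PPV = 0.1372 / 0.1544 = 0.888601
As percentage = 88.9


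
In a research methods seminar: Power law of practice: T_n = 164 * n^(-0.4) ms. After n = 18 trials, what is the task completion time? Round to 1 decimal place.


T_n = 164 * 18^(-0.4)
18^(-0.4) = 0.314696
T_n = 164 * 0.314696
= 51.6 ms


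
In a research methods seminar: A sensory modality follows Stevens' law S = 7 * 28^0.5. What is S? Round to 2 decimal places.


S = 7 * 28^0.5
28^0.5 = 5.2915
S = 7 * 5.2915
= 37.04


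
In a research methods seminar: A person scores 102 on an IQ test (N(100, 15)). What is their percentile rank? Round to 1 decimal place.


z = (IQ - mean) / SD
z = (102 - 100) / 15 = 0.1333
Percentile = Phi(0.1333) * 100
Phi(0.1333) = 0.553022
= 55.3


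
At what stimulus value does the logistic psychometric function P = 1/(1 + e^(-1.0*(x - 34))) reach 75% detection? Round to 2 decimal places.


At P = 0.75: 0.75 = 1/(1 + e^(-k*(x-x0)))
Solving: e^(-k*(x-x0)) = 1/3
x = x0 + ln(3)/k
ln(3) = 1.0986
x = 34 + 1.0986/1.0
= 34 + 1.0986
= 35.10


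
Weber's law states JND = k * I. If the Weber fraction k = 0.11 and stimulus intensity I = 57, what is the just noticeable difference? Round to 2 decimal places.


JND = k * I
JND = 0.11 * 57
= 6.27


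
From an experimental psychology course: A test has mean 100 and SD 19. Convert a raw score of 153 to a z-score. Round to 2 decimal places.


z = (X - mu) / sigma
= (153 - 100) / 19
= 53 / 19
= 2.79


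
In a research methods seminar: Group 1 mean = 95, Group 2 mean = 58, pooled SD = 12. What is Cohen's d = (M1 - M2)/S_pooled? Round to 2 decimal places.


Cohen's d = (M1 - M2) / S_pooled
= (95 - 58) / 12
= 37 / 12
= 3.08


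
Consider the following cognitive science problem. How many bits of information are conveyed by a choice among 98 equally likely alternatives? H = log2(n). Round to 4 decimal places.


H = log2(n)
H = log2(98)
= 6.6147


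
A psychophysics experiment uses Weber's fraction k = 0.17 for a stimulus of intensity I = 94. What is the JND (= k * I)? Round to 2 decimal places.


JND = k * I
JND = 0.17 * 94
= 15.98


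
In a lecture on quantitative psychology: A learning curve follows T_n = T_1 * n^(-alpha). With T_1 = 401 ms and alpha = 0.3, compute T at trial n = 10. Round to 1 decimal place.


T_n = 401 * 10^(-0.3)
10^(-0.3) = 0.501187
T_n = 401 * 0.501187
= 201.0 ms


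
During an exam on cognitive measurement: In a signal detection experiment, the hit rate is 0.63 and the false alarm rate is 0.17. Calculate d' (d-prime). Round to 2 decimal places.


d' = z(HR) - z(FAR)
z(0.63) = 0.3319
z(0.17) = -0.9542
d' = 0.3319 - -0.9542
= 1.29


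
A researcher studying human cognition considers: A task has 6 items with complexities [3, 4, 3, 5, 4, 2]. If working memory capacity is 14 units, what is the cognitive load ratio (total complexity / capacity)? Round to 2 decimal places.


Total complexity = 3 + 4 + 3 + 5 + 4 + 2 = 21
Load = total / capacity = 21 / 14
= 1.50


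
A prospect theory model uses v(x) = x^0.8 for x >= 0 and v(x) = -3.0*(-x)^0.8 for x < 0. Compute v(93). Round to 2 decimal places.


Since x = 93 >= 0, use v(x) = x^0.8
93^0.8 = 37.5653
v(93) = 37.57


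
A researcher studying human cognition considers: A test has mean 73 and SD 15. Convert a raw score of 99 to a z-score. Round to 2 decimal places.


z = (X - mu) / sigma
= (99 - 73) / 15
= 26 / 15
= 1.73


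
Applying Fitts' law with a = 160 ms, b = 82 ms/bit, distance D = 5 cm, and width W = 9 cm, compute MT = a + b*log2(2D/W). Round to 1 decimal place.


MT = 160 + 82 * log2(2*5/9)
2D/W = 1.111111
log2(1.111111) = 0.152
MT = 160 + 82 * 0.152
= 172.5 ms


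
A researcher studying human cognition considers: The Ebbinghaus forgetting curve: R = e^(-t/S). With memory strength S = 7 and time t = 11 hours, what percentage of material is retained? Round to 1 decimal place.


R = e^(-t/S)
-t/S = -11/7 = -1.571429
R = e^(-1.571429) = 0.207748
Percentage = 0.207748 * 100
= 20.8


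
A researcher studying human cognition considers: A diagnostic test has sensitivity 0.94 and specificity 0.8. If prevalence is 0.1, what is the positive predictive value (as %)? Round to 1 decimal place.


PPV = (sens * prev) / (sens * prev + (1-spec) * (1-prev))
Numerator = 0.94 * 0.1 = 0.094
P(positive and no disease) = (1 - spec) * (1 - prev) = (1 - 0.8) * (1 - 0.1) = 0.18
Denominator = 0.094 + 0.18 = 0.274
PPV = 0.094 / 0.274 = 0.343066
As percentage = 34.3


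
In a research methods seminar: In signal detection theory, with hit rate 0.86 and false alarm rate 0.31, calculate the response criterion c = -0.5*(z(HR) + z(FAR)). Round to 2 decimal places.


c = -0.5 * (z(HR) + z(FAR))
z(0.86) = 1.0803
z(0.31) = -0.4959
c = -0.5 * (1.0803 + -0.4959)
= -0.5 * 0.5844
= -0.29


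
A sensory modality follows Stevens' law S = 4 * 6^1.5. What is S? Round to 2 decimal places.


S = 4 * 6^1.5
6^1.5 = 14.6969
S = 4 * 14.6969
= 58.79


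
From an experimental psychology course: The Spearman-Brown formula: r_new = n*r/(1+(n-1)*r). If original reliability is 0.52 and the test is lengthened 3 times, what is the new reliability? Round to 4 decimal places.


r_new = n*r / (1 + (n-1)*r)
Numerator = 3 * 0.52 = 1.56
Denominator = 1 + 2 * 0.52 = 2.04
r_new = 1.56 / 2.04
= 0.7647


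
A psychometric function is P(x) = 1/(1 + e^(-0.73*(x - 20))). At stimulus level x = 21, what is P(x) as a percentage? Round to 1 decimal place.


P(x) = 1/(1 + e^(-0.73*(21 - 20)))
Exponent = -0.73 * 1 = -0.73
e^(-0.73) = 0.481909
P = 1/(1 + 0.481909) = 0.674805
Percentage = 67.5


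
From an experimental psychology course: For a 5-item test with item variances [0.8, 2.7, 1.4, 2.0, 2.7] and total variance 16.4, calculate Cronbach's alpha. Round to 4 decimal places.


alpha = (k/(k-1)) * (1 - sum(s_i^2)/s_total^2)
sum(item variances) = 9.6
k/(k-1) = 5/4 = 1.25
1 - 9.6/16.4 = 1 - 0.585366 = 0.414634
alpha = 1.25 * 0.414634
= 0.5183


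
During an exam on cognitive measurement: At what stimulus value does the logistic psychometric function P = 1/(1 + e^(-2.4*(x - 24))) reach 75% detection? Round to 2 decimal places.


At P = 0.75: 0.75 = 1/(1 + e^(-k*(x-x0)))
Solving: e^(-k*(x-x0)) = 1/3
x = x0 + ln(3)/k
ln(3) = 1.0986
x = 24 + 1.0986/2.4
= 24 + 0.4578
= 24.46
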